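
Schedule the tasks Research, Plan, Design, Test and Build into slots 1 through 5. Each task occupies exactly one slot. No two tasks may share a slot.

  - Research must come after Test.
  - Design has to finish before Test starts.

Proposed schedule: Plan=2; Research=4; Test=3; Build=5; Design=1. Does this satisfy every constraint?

Yes, all constraints hold

No two tasks may share a slot — holds.
Design has to finish before Test starts — holds.
Research must come after Test — holds.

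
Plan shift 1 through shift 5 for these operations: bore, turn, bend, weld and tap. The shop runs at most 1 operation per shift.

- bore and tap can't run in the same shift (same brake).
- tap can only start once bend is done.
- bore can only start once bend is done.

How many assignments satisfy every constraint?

40

Splitting on bore: it can be shift 2 (6), shift 3 (10), shift 4 (12), shift 5 (12). Listing each branch's schedules as (turn, bend, weld, tap) by shift number:
bore=shift 2: (3,1,4,5) (3,1,5,4) (4,1,3,5) (4,1,5,3) (5,1,3,4) (5,1,4,3) — 6.
bore=shift 3: (1,2,4,5) (1,2,5,4) (2,1,4,5) (2,1,5,4) (4,1,2,5) (4,1,5,2) (4,2,1,5) (5,1,2,4) (5,1,4,2) (5,2,1,4) — 10.
bore=shift 4: (1,2,3,5) (1,2,5,3) (1,3,2,5) (2,1,3,5) (2,1,5,3) (2,3,1,5) (3,1,2,5) (3,1,5,2) (3,2,1,5) (5,1,2,3) (5,1,3,2) (5,2,1,3) — 12.
bore=shift 5: (1,2,3,4) (1,2,4,3) (1,3,2,4) (2,1,3,4) (2,1,4,3) (2,3,1,4) (3,1,2,4) (3,1,4,2) (3,2,1,4) (4,1,2,3) (4,1,3,2) (4,2,1,3) — 12.
Summing: 6 + 10 + 12 + 12 = 40.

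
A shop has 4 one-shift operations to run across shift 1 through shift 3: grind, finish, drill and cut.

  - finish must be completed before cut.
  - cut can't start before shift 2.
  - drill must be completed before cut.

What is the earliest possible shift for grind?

grind at shift 1 is achievable: finish in shift 1, drill in shift 1, grind in shift 1, cut in shift 2.

shift 1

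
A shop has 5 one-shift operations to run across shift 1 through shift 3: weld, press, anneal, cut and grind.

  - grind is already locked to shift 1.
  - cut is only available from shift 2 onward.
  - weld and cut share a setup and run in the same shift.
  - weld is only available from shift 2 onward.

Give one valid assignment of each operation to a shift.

anneal=shift 1; cut=shift 2; weld=shift 2; press=shift 1; grind=shift 1

Checking: weld = cut = shift 2; cut=shift 2 in [shift 2,shift 3]; grind=shift 1 in [shift 1,shift 1]; weld=shift 2 in [shift 2,shift 3].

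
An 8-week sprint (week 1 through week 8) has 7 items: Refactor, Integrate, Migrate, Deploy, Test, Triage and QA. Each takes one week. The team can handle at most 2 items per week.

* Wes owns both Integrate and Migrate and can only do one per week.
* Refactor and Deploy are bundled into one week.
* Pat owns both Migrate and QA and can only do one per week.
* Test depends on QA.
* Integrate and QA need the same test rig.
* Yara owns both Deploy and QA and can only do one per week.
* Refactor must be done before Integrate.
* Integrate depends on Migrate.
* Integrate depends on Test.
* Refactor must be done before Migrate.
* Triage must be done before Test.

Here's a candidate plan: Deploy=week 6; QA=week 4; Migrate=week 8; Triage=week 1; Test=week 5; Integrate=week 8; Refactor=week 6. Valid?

Invalid. Wes owns both Integrate and Migrate and can only do one per week.

Refactor must be done before Migrate — holds.
The team can handle at most 2 items per week — holds.
Test depends on QA — holds.
Wes owns both Integrate and Migrate and can only do one per week — violated.
Integrate depends on Migrate — violated.
Integrate and QA need the same test rig — holds.
Yara owns both Deploy and QA and can only do one per week — holds.
Pat owns both Migrate and QA and can only do one per week — holds.
Refactor must be done before Integrate — holds.
Refactor and Deploy are bundled into one week — holds.
Triage must be done before Test — holds.
Integrate depends on Test — holds.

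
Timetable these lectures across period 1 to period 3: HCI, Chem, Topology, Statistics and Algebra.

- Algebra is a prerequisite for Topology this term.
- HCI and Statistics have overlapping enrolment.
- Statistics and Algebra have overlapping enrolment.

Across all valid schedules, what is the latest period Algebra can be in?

Downstream work caps Algebra at period 2.
Algebra at period 2 is achievable: Statistics in period 3, Topology in period 3, Chem in period 1, Algebra in period 2, HCI in period 1.

period 2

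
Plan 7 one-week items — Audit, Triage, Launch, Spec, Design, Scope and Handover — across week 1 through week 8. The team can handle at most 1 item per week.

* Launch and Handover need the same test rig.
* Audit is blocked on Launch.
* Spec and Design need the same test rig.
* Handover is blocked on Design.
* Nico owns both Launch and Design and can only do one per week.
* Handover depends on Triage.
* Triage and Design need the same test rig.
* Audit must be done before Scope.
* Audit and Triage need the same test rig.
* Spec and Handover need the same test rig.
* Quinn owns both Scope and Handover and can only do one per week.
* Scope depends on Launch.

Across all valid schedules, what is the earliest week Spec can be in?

Spec at week 1 is achievable: Audit -> week 3; Spec -> week 1; Design -> week 6; Handover -> week 7; Scope -> week 4; Launch -> week 2; Triage -> week 5.

week 1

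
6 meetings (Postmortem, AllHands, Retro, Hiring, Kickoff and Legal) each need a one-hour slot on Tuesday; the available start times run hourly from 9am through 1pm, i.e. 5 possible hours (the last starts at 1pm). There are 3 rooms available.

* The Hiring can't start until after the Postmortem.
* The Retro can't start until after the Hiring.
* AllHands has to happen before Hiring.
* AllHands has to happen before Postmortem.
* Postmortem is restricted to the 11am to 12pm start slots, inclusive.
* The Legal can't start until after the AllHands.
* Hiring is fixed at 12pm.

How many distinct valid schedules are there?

Splitting on AllHands: it can be 9am (20), 10am (15). Listing each branch's schedules as (Postmortem, Retro, Hiring, Kickoff, Legal):
AllHands=9am: (11am,1pm,12pm,9am,10am) (11am,1pm,12pm,9am,11am) (11am,1pm,12pm,9am,12pm) (11am,1pm,12pm,9am,1pm) (11am,1pm,12pm,10am,10am) (11am,1pm,12pm,10am,11am) (11am,1pm,12pm,10am,12pm) (11am,1pm,12pm,10am,1pm) (11am,1pm,12pm,11am,10am) (11am,1pm,12pm,11am,11am) (11am,1pm,12pm,11am,12pm) (11am,1pm,12pm,11am,1pm) (11am,1pm,12pm,12pm,10am) (11am,1pm,12pm,12pm,11am) (11am,1pm,12pm,12pm,12pm) (11am,1pm,12pm,12pm,1pm) (11am,1pm,12pm,1pm,10am) (11am,1pm,12pm,1pm,11am) (11am,1pm,12pm,1pm,12pm) (11am,1pm,12pm,1pm,1pm) — 20.
AllHands=10am: (11am,1pm,12pm,9am,11am) (11am,1pm,12pm,9am,12pm) (11am,1pm,12pm,9am,1pm) (11am,1pm,12pm,10am,11am) (11am,1pm,12pm,10am,12pm) (11am,1pm,12pm,10am,1pm) (11am,1pm,12pm,11am,11am) (11am,1pm,12pm,11am,12pm) (11am,1pm,12pm,11am,1pm) (11am,1pm,12pm,12pm,11am) (11am,1pm,12pm,12pm,12pm) (11am,1pm,12pm,12pm,1pm) (11am,1pm,12pm,1pm,11am) (11am,1pm,12pm,1pm,12pm) (11am,1pm,12pm,1pm,1pm) — 15.
Summing: 20 + 15 = 35.

35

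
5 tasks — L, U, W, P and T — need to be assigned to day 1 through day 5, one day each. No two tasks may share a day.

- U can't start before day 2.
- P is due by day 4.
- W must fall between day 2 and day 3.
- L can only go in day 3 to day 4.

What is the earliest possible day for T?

day 1

T at day 1 is achievable: U -> day 5, L -> day 3, T -> day 1, P -> day 4, W -> day 2.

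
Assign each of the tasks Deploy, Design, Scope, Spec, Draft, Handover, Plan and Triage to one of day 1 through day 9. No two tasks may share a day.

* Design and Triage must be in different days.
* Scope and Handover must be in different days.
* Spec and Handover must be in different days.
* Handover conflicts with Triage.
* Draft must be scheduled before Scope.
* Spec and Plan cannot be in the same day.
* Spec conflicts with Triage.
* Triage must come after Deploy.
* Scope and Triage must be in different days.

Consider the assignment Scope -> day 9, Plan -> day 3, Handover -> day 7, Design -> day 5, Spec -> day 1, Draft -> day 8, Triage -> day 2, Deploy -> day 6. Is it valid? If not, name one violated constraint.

No. Triage must come after Deploy is not satisfied.

Triage must come after Deploy — violated.
Spec and Plan cannot be in the same day — holds.
Scope and Handover must be in different days — holds.
No two tasks may share a day — holds.
Scope and Triage must be in different days — holds.
Spec and Handover must be in different days — holds.
Draft must be scheduled before Scope — holds.
Handover conflicts with Triage — holds.
Design and Triage must be in different days — holds.
Spec conflicts with Triage — holds.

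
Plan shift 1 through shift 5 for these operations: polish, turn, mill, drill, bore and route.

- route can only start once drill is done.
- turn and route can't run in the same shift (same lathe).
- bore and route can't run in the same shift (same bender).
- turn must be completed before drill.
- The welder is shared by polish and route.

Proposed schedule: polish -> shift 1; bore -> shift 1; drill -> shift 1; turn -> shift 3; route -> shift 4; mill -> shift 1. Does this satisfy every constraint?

The welder is shared by polish and route — holds.
route can only start once drill is done — holds.
turn and route can't run in the same shift (same lathe) — holds.
turn must be completed before drill — violated.
bore and route can't run in the same shift (same bender) — holds.

No. turn must be completed before drill is not satisfied.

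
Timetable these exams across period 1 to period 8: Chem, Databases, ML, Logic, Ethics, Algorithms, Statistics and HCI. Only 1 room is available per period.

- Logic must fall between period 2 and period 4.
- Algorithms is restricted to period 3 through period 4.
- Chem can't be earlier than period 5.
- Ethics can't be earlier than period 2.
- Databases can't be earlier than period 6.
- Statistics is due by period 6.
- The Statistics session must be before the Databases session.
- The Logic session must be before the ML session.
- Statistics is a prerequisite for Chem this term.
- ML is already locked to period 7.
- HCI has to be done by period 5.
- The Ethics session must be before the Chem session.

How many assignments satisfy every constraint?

Splitting on Chem: it can be period 6 (16), period 8 (16). Listing each branch's schedules as (Databases, ML, Logic, Ethics, Algorithms, Statistics, HCI) by period number:
Chem=period 6: (8,7,2,3,4,1,5) (8,7,2,3,4,5,1) (8,7,2,4,3,1,5) (8,7,2,4,3,5,1) (8,7,2,5,3,1,4) (8,7,2,5,3,4,1) (8,7,2,5,4,1,3) (8,7,2,5,4,3,1) (8,7,3,2,4,1,5) (8,7,3,2,4,5,1) (8,7,3,5,4,1,2) (8,7,3,5,4,2,1) (8,7,4,2,3,1,5) (8,7,4,2,3,5,1) (8,7,4,5,3,1,2) (8,7,4,5,3,2,1) — 16.
Chem=period 8: (6,7,2,3,4,1,5) (6,7,2,3,4,5,1) (6,7,2,4,3,1,5) (6,7,2,4,3,5,1) (6,7,2,5,3,1,4) (6,7,2,5,3,4,1) (6,7,2,5,4,1,3) (6,7,2,5,4,3,1) (6,7,3,2,4,1,5) (6,7,3,2,4,5,1) (6,7,3,5,4,1,2) (6,7,3,5,4,2,1) (6,7,4,2,3,1,5) (6,7,4,2,3,5,1) (6,7,4,5,3,1,2) (6,7,4,5,3,2,1) — 16.
Summing: 16 + 16 = 32.

32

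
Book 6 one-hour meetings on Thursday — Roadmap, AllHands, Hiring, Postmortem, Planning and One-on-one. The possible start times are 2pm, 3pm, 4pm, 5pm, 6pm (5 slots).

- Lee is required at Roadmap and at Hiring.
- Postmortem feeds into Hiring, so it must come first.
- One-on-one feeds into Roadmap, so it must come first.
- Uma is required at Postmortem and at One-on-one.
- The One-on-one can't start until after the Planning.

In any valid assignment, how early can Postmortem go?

Downstream work caps Postmortem at 5pm.
Postmortem at 2pm is achievable: One-on-one in 3pm; Hiring in 3pm; Planning in 2pm; Roadmap in 4pm; AllHands in 2pm; Postmortem in 2pm.

2pm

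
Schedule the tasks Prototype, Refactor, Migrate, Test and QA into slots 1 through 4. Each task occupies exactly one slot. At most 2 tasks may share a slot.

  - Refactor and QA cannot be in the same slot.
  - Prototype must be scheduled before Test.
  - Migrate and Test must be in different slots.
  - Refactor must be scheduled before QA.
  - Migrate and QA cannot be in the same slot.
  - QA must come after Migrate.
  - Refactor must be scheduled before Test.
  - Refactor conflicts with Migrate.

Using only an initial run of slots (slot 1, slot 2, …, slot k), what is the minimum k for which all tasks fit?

3

The precedence chain requires at least 2 distinct slots.
With at most 2 per slot and 5 tasks, at least 3 slots are needed.
3 works (last occupied slot: 3): for example Prototype=1; Refactor=1; Migrate=2; QA=3; Test=3.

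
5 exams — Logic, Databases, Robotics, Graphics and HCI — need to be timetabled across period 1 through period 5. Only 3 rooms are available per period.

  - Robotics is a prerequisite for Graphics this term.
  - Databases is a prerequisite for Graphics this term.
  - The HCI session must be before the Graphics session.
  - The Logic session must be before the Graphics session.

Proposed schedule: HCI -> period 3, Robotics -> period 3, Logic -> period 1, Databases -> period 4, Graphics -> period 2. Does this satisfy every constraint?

Robotics is a prerequisite for Graphics this term — violated.
The Logic session must be before the Graphics session — holds.
The HCI session must be before the Graphics session — violated.
Only 3 rooms are available per period — holds.
Databases is a prerequisite for Graphics this term — violated.

No — it violates: Databases is a prerequisite for Graphics this term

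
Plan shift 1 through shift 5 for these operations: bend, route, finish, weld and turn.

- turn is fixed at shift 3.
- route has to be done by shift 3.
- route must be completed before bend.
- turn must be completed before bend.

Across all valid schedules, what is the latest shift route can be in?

Route's own window allows nothing later than shift 3.
route at shift 3 is achievable: turn -> shift 3, route -> shift 3, finish -> shift 1, bend -> shift 4, weld -> shift 1.

shift 3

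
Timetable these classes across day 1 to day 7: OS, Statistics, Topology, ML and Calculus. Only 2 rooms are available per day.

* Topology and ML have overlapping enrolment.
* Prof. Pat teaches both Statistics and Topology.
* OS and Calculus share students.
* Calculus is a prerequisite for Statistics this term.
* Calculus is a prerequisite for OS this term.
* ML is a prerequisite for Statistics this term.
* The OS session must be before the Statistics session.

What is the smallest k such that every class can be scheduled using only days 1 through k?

The precedence chain requires at least 3 distinct days.
With at most 2 per day and 5 classes, at least 3 days are needed.
3 works (last occupied day: day 3): for example Statistics in day 3; ML in day 1; Calculus in day 1; Topology in day 2; OS in day 2.

3 days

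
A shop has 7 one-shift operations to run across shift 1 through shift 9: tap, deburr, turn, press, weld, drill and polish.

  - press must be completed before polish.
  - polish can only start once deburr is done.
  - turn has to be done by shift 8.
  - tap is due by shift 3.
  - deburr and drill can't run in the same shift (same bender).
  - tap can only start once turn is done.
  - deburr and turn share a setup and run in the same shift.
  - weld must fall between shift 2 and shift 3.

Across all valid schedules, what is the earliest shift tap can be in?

Precedence pushes tap to at least shift 2; tap's own window allows nothing later than shift 3.
tap at shift 2 is achievable: press=shift 1; deburr=shift 1; turn=shift 1; drill=shift 2; polish=shift 2; weld=shift 2; tap=shift 2.

shift 2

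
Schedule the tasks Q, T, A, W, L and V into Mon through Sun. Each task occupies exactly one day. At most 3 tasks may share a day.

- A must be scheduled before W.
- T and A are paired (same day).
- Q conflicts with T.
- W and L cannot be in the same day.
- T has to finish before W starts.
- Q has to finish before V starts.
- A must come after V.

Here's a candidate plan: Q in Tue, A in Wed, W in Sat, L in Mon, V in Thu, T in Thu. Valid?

Invalid. A must come after V.

Q has to finish before V starts — holds.
T has to finish before W starts — holds.
At most 3 tasks may share a day — holds.
T and A are paired (same day) — violated.
A must come after V — violated.
Q conflicts with T — holds.
W and L cannot be in the same day — holds.
A must be scheduled before W — holds.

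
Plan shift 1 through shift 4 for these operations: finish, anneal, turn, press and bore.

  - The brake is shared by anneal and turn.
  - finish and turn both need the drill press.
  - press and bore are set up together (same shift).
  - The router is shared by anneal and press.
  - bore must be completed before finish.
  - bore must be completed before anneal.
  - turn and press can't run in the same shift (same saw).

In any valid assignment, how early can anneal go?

shift 2

Precedence pushes anneal to at least shift 2.
anneal at shift 2 is achievable: finish in shift 2, bore in shift 1, anneal in shift 2, turn in shift 3, press in shift 1.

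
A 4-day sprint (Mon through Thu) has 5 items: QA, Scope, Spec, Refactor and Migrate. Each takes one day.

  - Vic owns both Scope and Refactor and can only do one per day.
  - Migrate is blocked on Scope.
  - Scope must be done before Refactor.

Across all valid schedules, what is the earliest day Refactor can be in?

Precedence pushes Refactor to at least Tue.
Refactor at Tue is achievable: QA -> Mon; Refactor -> Tue; Migrate -> Tue; Scope -> Mon; Spec -> Mon.

Tue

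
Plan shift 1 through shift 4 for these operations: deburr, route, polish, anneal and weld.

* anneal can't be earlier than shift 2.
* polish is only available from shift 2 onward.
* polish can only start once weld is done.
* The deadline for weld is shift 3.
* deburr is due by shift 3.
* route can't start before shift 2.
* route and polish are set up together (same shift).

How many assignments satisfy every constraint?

54

Splitting on deburr: it can be shift 1 (18), shift 2 (18), shift 3 (18). Listing each branch's schedules as (route, polish, anneal, weld) by shift number:
deburr=shift 1: (2,2,2,1) (2,2,3,1) (2,2,4,1) (3,3,2,1) (3,3,2,2) (3,3,3,1) (3,3,3,2) (3,3,4,1) (3,3,4,2) (4,4,2,1) (4,4,2,2) (4,4,2,3) (4,4,3,1) (4,4,3,2) (4,4,3,3) (4,4,4,1) (4,4,4,2) (4,4,4,3) — 18.
deburr=shift 2: (2,2,2,1) (2,2,3,1) (2,2,4,1) (3,3,2,1) (3,3,2,2) (3,3,3,1) (3,3,3,2) (3,3,4,1) (3,3,4,2) (4,4,2,1) (4,4,2,2) (4,4,2,3) (4,4,3,1) (4,4,3,2) (4,4,3,3) (4,4,4,1) (4,4,4,2) (4,4,4,3) — 18.
deburr=shift 3: (2,2,2,1) (2,2,3,1) (2,2,4,1) (3,3,2,1) (3,3,2,2) (3,3,3,1) (3,3,3,2) (3,3,4,1) (3,3,4,2) (4,4,2,1) (4,4,2,2) (4,4,2,3) (4,4,3,1) (4,4,3,2) (4,4,3,3) (4,4,4,1) (4,4,4,2) (4,4,4,3) — 18.
Summing: 18 + 18 + 18 = 54.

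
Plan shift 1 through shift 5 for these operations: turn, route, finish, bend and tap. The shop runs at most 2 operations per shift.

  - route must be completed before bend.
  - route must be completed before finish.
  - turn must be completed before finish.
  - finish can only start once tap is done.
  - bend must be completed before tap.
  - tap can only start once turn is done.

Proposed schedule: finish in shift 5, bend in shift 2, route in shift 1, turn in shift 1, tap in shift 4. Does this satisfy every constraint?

Valid

finish can only start once tap is done — holds.
turn must be completed before finish — holds.
route must be completed before bend — holds.
The shop runs at most 2 operations per shift — holds.
tap can only start once turn is done — holds.
bend must be completed before tap — holds.
route must be completed before finish — holds.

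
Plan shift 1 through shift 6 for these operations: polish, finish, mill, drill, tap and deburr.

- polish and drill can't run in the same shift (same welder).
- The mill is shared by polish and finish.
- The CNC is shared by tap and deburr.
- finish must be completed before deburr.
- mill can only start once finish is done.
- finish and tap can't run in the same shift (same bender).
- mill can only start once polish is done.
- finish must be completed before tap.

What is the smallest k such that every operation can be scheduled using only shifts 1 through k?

The precedence chain requires at least 2 distinct shifts.
Could 2 shifts be enough, i.e. nothing placed later than shift 2? No: mill must come after finish (at shift 1 or later) → {shift 2}; finish must come before mill (at shift 2 or earlier) → {shift 1}; polish must come before mill (at shift 2 or earlier) → {shift 1}; finish can't share with polish (shift 1) → nothing is left.
So 2 shifts is not enough.
3 works (last occupied shift: shift 3): for example drill in shift 1; finish in shift 1; tap in shift 2; polish in shift 2; deburr in shift 3; mill in shift 3.

3 shifts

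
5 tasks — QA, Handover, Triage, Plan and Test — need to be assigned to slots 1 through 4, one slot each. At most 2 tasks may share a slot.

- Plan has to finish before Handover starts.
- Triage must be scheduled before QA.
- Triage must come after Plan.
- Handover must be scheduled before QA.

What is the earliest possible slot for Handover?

Precedence pushes Handover to at least 2; downstream work caps Handover at 3.
Handover at 2 is achievable: Triage=2; QA=3; Plan=1; Test=1; Handover=2.

2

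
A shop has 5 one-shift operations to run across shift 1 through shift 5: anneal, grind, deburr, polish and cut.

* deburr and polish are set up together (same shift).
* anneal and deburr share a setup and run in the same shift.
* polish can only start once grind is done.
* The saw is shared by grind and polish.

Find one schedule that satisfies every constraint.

deburr=shift 2; cut=shift 1; anneal=shift 2; grind=shift 1; polish=shift 2

Checking: grind(shift 1) before polish(shift 2); grind(shift 1) != polish(shift 2); deburr = polish = shift 2; anneal = deburr = shift 2.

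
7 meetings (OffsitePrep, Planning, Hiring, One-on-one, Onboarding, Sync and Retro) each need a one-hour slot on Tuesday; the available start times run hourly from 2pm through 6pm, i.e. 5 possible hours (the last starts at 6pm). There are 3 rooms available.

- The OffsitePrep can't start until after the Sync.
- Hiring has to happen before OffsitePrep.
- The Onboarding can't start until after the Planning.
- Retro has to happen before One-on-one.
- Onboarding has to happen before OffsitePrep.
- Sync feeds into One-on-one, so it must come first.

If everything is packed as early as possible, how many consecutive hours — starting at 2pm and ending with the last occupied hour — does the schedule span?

The precedence chain requires at least 3 distinct hours.
With at most 3 per hour and 7 meetings, at least 3 hours are needed.
3 works (last occupied hour: 4pm): for example Onboarding -> 3pm, Sync -> 2pm, Retro -> 2pm, Planning -> 2pm, One-on-one -> 3pm, OffsitePrep -> 4pm, Hiring -> 3pm.

3 hours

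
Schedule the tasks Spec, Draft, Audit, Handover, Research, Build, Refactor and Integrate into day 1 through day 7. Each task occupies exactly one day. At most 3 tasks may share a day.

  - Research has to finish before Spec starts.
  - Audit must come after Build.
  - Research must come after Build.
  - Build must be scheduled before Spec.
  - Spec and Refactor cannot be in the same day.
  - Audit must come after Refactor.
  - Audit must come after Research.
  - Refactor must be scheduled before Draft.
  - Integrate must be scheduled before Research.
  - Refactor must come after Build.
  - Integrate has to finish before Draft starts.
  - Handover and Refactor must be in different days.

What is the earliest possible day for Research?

day 2

Precedence pushes Research to at least day 2; downstream work caps Research at day 6.
Research at day 2 is achievable: Build -> day 1; Audit -> day 3; Spec -> day 3; Handover -> day 1; Integrate -> day 1; Draft -> day 3; Refactor -> day 2; Research -> day 2.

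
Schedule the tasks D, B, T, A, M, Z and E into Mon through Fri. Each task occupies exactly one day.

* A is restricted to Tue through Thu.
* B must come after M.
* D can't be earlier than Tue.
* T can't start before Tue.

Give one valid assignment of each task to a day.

M in Mon; B in Tue; Z in Mon; E in Mon; T in Tue; D in Tue; A in Tue

Checking: M(Mon) before B(Tue); T=Tue in [Tue,Fri]; D=Tue in [Tue,Fri]; A=Tue in [Tue,Thu].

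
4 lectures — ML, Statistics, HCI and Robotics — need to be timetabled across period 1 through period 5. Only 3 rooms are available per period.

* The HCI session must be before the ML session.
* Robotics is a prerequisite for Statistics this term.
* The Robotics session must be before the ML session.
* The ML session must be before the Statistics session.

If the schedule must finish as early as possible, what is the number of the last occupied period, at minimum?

The precedence chain requires at least 3 distinct periods.
With at most 3 per period and 4 lectures, at least 2 periods are needed.
3 works (last occupied period: period 3): for example HCI=period 1, Statistics=period 3, ML=period 2, Robotics=period 1.

3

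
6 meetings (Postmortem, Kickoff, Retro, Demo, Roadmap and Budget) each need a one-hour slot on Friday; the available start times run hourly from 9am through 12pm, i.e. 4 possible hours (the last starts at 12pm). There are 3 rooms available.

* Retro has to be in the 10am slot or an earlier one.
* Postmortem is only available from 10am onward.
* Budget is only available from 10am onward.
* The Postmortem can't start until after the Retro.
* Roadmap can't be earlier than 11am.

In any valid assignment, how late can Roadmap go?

Roadmap is available from 11am.
Roadmap at 12pm is achievable: Demo=9am, Budget=10am, Postmortem=10am, Roadmap=12pm, Retro=9am, Kickoff=9am.

12pm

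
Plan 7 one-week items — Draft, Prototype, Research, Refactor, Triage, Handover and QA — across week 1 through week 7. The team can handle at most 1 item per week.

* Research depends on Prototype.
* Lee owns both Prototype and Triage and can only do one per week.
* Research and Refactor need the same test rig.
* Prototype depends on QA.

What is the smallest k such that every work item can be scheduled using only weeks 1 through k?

7 weeks

The precedence chain requires at least 3 distinct weeks.
With at most 1 per week and 7 work items, at least 7 weeks are needed.
7 works (last occupied week: week 7): for example Refactor -> week 5; QA -> week 1; Prototype -> week 2; Triage -> week 6; Research -> week 3; Handover -> week 7; Draft -> week 4.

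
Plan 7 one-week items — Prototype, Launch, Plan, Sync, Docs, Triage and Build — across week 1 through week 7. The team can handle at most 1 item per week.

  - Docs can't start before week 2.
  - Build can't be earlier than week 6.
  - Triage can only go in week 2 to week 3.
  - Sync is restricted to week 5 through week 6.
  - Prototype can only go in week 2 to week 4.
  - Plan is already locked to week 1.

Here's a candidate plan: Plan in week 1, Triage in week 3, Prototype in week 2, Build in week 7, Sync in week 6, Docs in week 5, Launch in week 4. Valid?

Valid

Plan is already locked to week 1 — holds.
Triage can only go in week 2 to week 3 — holds.
Sync is restricted to week 5 through week 6 — holds.
Docs can't start before week 2 — holds.
Prototype can only go in week 2 to week 4 — holds.
The team can handle at most 1 item per week — holds.
Build can't be earlier than week 6 — holds.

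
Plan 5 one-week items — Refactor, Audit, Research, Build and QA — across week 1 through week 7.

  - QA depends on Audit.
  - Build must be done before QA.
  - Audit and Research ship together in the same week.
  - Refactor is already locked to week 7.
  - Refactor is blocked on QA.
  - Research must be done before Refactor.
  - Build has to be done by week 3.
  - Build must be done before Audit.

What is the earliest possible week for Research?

week 2

Research must be in the same week as Audit, which can't be before week 2, so Research is at least week 2; Research must be in the same week as Audit, which can't be after week 5, so Research is at most week 5.
Research at week 2 is achievable: Research in week 2; Audit in week 2; Refactor in week 7; Build in week 1; QA in week 3.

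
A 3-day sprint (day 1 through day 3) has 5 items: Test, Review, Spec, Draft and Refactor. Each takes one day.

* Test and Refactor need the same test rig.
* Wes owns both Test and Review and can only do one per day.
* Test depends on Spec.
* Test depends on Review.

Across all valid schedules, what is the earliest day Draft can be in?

day 1

Draft at day 1 is achievable: Test in day 2, Refactor in day 1, Spec in day 1, Review in day 1, Draft in day 1.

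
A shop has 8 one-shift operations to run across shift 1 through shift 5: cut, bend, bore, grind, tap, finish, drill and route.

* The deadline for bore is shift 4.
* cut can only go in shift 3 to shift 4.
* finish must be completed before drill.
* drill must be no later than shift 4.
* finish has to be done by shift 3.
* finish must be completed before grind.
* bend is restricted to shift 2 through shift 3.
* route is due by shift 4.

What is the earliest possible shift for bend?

Bend is available from shift 2; bend's own window allows nothing later than shift 3.
bend at shift 2 is achievable: bore in shift 1, cut in shift 3, tap in shift 1, drill in shift 2, bend in shift 2, finish in shift 1, grind in shift 2, route in shift 1.

shift 2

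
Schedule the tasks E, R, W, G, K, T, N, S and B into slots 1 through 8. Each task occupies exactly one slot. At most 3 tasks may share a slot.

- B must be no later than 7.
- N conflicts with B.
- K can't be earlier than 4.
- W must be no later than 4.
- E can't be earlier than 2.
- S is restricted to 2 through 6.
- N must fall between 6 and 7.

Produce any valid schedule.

E in 2; B in 1; W in 1; S in 2; N in 6; G in 2; R in 1; K in 4; T in 3

Checking: N(6) != B(1); K=4 in [4,8]; W=1 in [1,4]; S=2 in [2,6]; E=2 in [2,8]; N=6 in [6,7]; B=1 in [1,7]; max 3 per slot (cap 3).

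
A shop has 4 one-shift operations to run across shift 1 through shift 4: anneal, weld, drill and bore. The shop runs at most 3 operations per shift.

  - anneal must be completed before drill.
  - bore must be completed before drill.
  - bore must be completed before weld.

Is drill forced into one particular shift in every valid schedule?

No

drill can be shift 2 (e.g. weld in shift 2, drill in shift 2, bore in shift 1, anneal in shift 1) or shift 3 (e.g. drill in shift 3, weld in shift 2, bore in shift 1, anneal in shift 1).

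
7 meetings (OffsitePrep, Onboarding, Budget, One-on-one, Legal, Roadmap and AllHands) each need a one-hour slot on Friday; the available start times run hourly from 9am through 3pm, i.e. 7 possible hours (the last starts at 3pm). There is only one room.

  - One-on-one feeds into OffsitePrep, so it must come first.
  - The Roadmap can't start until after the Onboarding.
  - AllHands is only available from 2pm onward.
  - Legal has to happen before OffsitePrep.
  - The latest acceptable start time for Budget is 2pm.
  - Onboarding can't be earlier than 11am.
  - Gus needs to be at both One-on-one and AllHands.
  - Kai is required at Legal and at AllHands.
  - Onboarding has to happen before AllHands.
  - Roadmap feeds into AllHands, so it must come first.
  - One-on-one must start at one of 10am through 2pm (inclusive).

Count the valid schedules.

42

Splitting on OffsitePrep: it can be 11am (3), 12pm (6), 1pm (9), 2pm (12), 3pm (12). Listing each branch's schedules as (Onboarding, Budget, One-on-one, Legal, Roadmap, AllHands):
OffsitePrep=11am: (12pm,1pm,10am,9am,2pm,3pm) (12pm,2pm,10am,9am,1pm,3pm) (1pm,12pm,10am,9am,2pm,3pm) — 3.
OffsitePrep=12pm: (11am,1pm,10am,9am,2pm,3pm) (11am,2pm,10am,9am,1pm,3pm) (1pm,9am,10am,11am,2pm,3pm) (1pm,9am,11am,10am,2pm,3pm) (1pm,10am,11am,9am,2pm,3pm) (1pm,11am,10am,9am,2pm,3pm) — 6.
OffsitePrep=1pm: (11am,9am,10am,12pm,2pm,3pm) (11am,9am,12pm,10am,2pm,3pm) (11am,10am,12pm,9am,2pm,3pm) (11am,12pm,10am,9am,2pm,3pm) (11am,2pm,10am,9am,12pm,3pm) (12pm,9am,10am,11am,2pm,3pm) (12pm,9am,11am,10am,2pm,3pm) (12pm,10am,11am,9am,2pm,3pm) (12pm,11am,10am,9am,2pm,3pm) — 9.
OffsitePrep=2pm: (11am,9am,10am,12pm,1pm,3pm) (11am,9am,10am,1pm,12pm,3pm) (11am,9am,12pm,10am,1pm,3pm) (11am,9am,1pm,10am,12pm,3pm) (11am,10am,12pm,9am,1pm,3pm) (11am,10am,1pm,9am,12pm,3pm) (11am,12pm,10am,9am,1pm,3pm) (11am,1pm,10am,9am,12pm,3pm) (12pm,9am,10am,11am,1pm,3pm) (12pm,9am,11am,10am,1pm,3pm) (12pm,10am,11am,9am,1pm,3pm) (12pm,11am,10am,9am,1pm,3pm) — 12.
OffsitePrep=3pm: (11am,9am,10am,12pm,1pm,2pm) (11am,9am,10am,1pm,12pm,2pm) (11am,9am,12pm,10am,1pm,2pm) (11am,9am,1pm,10am,12pm,2pm) (11am,10am,12pm,9am,1pm,2pm) (11am,10am,1pm,9am,12pm,2pm) (11am,12pm,10am,9am,1pm,2pm) (11am,1pm,10am,9am,12pm,2pm) (12pm,9am,10am,11am,1pm,2pm) (12pm,9am,11am,10am,1pm,2pm) (12pm,10am,11am,9am,1pm,2pm) (12pm,11am,10am,9am,1pm,2pm) — 12.
Summing: 3 + 6 + 9 + 12 + 12 = 42.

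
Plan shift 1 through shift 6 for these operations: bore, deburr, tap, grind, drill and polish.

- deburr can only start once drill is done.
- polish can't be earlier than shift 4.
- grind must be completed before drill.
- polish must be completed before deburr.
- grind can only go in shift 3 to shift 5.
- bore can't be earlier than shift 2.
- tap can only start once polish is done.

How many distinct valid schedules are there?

Splitting on bore: it can be shift 2 (11), shift 3 (11), shift 4 (11), shift 5 (11), shift 6 (11). Listing each branch's schedules as (deburr, tap, grind, drill, polish) by shift number:
bore=shift 2: (5,5,3,4,4) (5,6,3,4,4) (6,5,3,4,4) (6,5,3,5,4) (6,5,4,5,4) (6,6,3,4,4) (6,6,3,4,5) (6,6,3,5,4) (6,6,3,5,5) (6,6,4,5,4) (6,6,4,5,5) — 11.
bore=shift 3: (5,5,3,4,4) (5,6,3,4,4) (6,5,3,4,4) (6,5,3,5,4) (6,5,4,5,4) (6,6,3,4,4) (6,6,3,4,5) (6,6,3,5,4) (6,6,3,5,5) (6,6,4,5,4) (6,6,4,5,5) — 11.
bore=shift 4: (5,5,3,4,4) (5,6,3,4,4) (6,5,3,4,4) (6,5,3,5,4) (6,5,4,5,4) (6,6,3,4,4) (6,6,3,4,5) (6,6,3,5,4) (6,6,3,5,5) (6,6,4,5,4) (6,6,4,5,5) — 11.
bore=shift 5: (5,5,3,4,4) (5,6,3,4,4) (6,5,3,4,4) (6,5,3,5,4) (6,5,4,5,4) (6,6,3,4,4) (6,6,3,4,5) (6,6,3,5,4) (6,6,3,5,5) (6,6,4,5,4) (6,6,4,5,5) — 11.
bore=shift 6: (5,5,3,4,4) (5,6,3,4,4) (6,5,3,4,4) (6,5,3,5,4) (6,5,4,5,4) (6,6,3,4,4) (6,6,3,4,5) (6,6,3,5,4) (6,6,3,5,5) (6,6,4,5,4) (6,6,4,5,5) — 11.
Summing: 11 + 11 + 11 + 11 + 11 = 55.

55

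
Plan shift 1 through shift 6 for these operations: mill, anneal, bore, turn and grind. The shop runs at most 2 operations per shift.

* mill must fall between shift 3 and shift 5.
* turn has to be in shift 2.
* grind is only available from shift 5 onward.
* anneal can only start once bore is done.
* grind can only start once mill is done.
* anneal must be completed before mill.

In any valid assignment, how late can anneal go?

Precedence pushes anneal to at least shift 2; downstream work caps anneal at shift 4.
anneal at shift 4 is achievable: grind -> shift 6, anneal -> shift 4, turn -> shift 2, mill -> shift 5, bore -> shift 1.

shift 4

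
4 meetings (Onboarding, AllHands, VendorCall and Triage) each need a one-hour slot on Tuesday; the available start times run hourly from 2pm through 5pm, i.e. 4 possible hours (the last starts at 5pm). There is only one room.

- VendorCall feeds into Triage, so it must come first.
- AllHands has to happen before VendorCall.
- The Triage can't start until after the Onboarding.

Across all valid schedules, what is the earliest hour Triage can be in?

5pm

Precedence pushes Triage to at least 4pm.
Triage at 5pm is achievable: Onboarding -> 4pm, VendorCall -> 3pm, Triage -> 5pm, AllHands -> 2pm.
Nothing earlier works — the capacity limit rule out every hour before 5pm.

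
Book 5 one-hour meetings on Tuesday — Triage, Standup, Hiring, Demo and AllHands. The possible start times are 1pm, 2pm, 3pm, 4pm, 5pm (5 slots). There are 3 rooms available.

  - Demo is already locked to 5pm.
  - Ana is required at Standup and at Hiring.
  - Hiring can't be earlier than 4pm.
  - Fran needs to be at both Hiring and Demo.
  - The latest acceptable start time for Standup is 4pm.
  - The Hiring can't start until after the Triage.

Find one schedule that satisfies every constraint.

Demo=5pm; Hiring=4pm; Standup=1pm; Triage=1pm; AllHands=1pm

Checking: Triage(1pm) before Hiring(4pm); Hiring(4pm) != Demo(5pm); Standup(1pm) != Hiring(4pm); Hiring=4pm in [4pm,5pm]; Demo=5pm in [5pm,5pm]; Standup=1pm in [1pm,4pm]; max 3 per slot (cap 3).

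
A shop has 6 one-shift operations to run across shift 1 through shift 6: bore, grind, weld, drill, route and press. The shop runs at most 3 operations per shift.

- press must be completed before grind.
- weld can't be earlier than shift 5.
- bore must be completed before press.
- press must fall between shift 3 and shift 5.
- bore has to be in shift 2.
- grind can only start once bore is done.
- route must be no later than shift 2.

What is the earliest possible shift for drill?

shift 1

drill at shift 1 is achievable: route in shift 1, grind in shift 4, drill in shift 1, weld in shift 5, bore in shift 2, press in shift 3.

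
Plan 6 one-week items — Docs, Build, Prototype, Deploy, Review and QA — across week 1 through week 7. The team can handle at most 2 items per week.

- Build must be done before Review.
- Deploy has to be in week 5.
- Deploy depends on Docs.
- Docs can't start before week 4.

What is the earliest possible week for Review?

week 2

Precedence pushes Review to at least week 2.
Review at week 2 is achievable: Docs in week 4; Prototype in week 1; Build in week 1; Deploy in week 5; Review in week 2; QA in week 2.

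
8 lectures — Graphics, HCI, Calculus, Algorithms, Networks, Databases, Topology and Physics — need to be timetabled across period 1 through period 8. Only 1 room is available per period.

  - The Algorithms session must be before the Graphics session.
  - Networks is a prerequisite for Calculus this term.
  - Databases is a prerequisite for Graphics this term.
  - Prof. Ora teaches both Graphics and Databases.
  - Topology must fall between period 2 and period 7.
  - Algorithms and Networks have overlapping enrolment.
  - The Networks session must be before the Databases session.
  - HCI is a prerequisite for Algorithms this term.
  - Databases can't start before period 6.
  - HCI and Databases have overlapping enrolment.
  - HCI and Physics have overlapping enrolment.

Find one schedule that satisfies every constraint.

HCI=period 1; Calculus=period 5; Networks=period 4; Topology=period 2; Graphics=period 7; Physics=period 8; Algorithms=period 3; Databases=period 6

Checking: Networks(period 4) before Databases(period 6); Algorithms(period 3) before Graphics(period 7); Networks(period 4) before Calculus(period 5); HCI(period 1) before Algorithms(period 3); Databases(period 6) before Graphics(period 7); Graphics(period 7) != Databases(period 6); HCI(period 1) != Physics(period 8); Algorithms(period 3) != Networks(period 4); HCI(period 1) != Databases(period 6); Topology=period 2 in [period 2,period 7]; Databases=period 6 in [period 6,period 8]; max 1 per period (cap 1).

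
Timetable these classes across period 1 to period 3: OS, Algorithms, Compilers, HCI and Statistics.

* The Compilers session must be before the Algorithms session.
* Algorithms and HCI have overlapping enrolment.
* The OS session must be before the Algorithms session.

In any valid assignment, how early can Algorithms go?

Precedence pushes Algorithms to at least period 2.
Algorithms at period 2 is achievable: HCI in period 1, Algorithms in period 2, OS in period 1, Compilers in period 1, Statistics in period 1.

period 2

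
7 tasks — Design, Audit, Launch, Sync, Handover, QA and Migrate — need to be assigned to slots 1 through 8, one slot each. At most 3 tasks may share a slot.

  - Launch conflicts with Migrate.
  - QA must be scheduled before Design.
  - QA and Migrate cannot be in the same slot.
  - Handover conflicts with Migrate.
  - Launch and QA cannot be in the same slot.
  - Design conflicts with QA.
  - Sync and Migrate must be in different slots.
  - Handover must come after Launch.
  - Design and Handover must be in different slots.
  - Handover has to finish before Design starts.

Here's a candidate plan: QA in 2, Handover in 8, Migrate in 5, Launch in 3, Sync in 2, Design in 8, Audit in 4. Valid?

Handover must come after Launch — holds.
Design conflicts with QA — holds.
Handover conflicts with Migrate — holds.
QA must be scheduled before Design — holds.
Sync and Migrate must be in different slots — holds.
Handover has to finish before Design starts — violated.
Design and Handover must be in different slots — violated.
Launch conflicts with Migrate — holds.
At most 3 tasks may share a slot — holds.
QA and Migrate cannot be in the same slot — holds.
Launch and QA cannot be in the same slot — holds.

No — it violates: Design and Handover must be in different slots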